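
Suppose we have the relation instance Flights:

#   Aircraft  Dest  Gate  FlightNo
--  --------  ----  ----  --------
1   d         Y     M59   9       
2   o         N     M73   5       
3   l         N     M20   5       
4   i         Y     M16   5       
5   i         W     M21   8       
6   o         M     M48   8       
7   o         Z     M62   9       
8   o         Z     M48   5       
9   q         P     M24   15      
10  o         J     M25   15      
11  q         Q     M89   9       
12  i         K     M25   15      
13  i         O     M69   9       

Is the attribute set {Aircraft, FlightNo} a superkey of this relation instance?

Rows 2 and 8 have the same {Aircraft, FlightNo} value (Aircraft=o, FlightNo=5) but are distinct tuples, so {Aircraft, FlightNo} does not determine every attribute — not a superkey.

No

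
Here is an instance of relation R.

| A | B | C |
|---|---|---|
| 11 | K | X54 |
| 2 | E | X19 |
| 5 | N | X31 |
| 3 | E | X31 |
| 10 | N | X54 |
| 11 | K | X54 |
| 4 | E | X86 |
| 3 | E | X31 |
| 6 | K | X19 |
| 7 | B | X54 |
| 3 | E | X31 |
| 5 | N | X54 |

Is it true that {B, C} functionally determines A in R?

(B=K, C=X54): 2 rows → A = 11, 11 ✓
(B=E, C=X19): 1 row → A = 2 ✓
(B=N, C=X31): 1 row → A = 5 ✓
(B=E, C=X31): 3 rows → A = 3, 3, 3 ✓
(B=N, C=X54): 2 rows → A takes values {10, 5} — violation
(B=E, C=X86): 1 row → A = 4 ✓
(B=K, C=X19): 1 row → A = 6 ✓
(B=B, C=X54): 1 row → A = 7 ✓
Two rows agree on {B, C} but differ on A, so {B, C} -> A does not hold.

No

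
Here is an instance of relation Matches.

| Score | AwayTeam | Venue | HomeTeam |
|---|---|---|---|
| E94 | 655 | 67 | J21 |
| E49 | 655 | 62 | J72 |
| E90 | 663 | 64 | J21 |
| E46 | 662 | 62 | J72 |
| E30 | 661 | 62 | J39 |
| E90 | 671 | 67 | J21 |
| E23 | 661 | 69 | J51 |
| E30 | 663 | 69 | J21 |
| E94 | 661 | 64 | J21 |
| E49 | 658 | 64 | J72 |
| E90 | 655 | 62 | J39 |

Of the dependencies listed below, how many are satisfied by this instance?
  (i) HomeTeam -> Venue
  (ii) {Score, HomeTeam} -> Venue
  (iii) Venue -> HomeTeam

0

(i) HomeTeam -> Venue: HomeTeam=J21: 5 rows → Venue takes values {67, 64, 69} — violation; HomeTeam=J72: 3 rows → Venue takes values {62, 64} — violation — fails.
(ii) {Score, HomeTeam} -> Venue: (Score=E94, HomeTeam=J21): 2 rows → Venue takes values {67, 64} — violation; (Score=E49, HomeTeam=J72): 2 rows → Venue takes values {62, 64} — violation; (Score=E90, HomeTeam=J21): 2 rows → Venue takes values {64, 67} — violation — fails.
(iii) Venue -> HomeTeam: Venue=62: 4 rows → HomeTeam takes values {J72, J39} — violation; Venue=64: 3 rows → HomeTeam takes values {J21, J72} — violation; Venue=69: 2 rows → HomeTeam takes values {J51, J21} — violation — fails.
None of the 3 dependencies hold.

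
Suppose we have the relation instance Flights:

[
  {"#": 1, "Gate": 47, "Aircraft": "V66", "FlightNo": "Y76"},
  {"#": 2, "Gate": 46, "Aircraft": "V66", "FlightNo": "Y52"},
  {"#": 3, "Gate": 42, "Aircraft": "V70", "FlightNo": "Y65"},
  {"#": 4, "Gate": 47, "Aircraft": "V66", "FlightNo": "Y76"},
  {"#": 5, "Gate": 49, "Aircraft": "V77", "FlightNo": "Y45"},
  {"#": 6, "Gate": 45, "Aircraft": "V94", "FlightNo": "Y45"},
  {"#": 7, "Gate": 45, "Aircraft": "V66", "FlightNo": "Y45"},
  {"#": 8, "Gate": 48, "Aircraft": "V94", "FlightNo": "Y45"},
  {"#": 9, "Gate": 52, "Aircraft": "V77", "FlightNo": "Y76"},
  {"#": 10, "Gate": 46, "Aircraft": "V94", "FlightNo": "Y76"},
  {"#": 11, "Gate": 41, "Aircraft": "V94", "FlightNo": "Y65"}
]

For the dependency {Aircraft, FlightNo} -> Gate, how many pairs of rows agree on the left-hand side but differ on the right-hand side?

1

(Aircraft=V66, FlightNo=Y76): all 2 rows agree on Gate — 0 pairs.
(Aircraft=V94, FlightNo=Y45): violating pairs (6,8) — 1 pair.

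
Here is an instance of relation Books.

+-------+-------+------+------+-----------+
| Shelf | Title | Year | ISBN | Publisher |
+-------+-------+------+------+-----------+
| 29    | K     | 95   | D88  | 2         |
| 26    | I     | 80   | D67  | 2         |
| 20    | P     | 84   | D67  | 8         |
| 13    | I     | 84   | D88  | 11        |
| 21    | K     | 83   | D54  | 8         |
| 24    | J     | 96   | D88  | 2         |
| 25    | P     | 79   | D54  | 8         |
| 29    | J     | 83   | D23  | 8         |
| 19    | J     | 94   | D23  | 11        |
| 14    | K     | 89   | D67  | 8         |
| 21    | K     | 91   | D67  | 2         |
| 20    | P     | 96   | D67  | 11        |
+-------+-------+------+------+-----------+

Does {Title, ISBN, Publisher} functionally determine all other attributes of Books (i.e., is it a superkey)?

Yes

All 12 rows have distinct {Title, ISBN, Publisher} values, so {Title, ISBN, Publisher} → (all attributes) holds and {Title, ISBN, Publisher} is a superkey.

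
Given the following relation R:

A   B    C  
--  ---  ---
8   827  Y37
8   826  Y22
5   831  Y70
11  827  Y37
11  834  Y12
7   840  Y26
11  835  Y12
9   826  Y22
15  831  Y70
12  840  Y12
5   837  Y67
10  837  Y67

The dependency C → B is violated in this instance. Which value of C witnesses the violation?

C=Y37: 2 rows → B = 827, 827 ✓
C=Y22: 2 rows → B = 826, 826 ✓
C=Y70: 2 rows → B = 831, 831 ✓
C=Y12: 3 rows → B takes values {834, 835, 840} — violation
C=Y26: 1 row → B = 840 ✓
C=Y67: 2 rows → B = 837, 837 ✓
The only C value with inconsistent B is C=Y12.

Y12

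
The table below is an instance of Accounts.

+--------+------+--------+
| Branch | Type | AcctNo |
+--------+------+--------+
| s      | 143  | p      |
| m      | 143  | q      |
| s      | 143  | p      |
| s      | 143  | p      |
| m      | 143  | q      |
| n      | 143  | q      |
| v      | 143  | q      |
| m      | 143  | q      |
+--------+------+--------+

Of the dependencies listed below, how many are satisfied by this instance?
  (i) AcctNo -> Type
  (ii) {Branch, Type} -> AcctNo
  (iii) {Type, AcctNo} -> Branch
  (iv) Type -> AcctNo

(i) AcctNo -> Type: every LHS value maps to a single RHS value — holds.
(ii) {Branch, Type} -> AcctNo: every LHS value maps to a single RHS value — holds.
(iii) {Type, AcctNo} -> Branch: (Type=143, AcctNo=q): 5 rows → Branch takes values {m, n, v} — violation — fails.
(iv) Type -> AcctNo: Type=143: 8 rows → AcctNo takes values {p, q} — violation — fails.
2 of the 4 dependencies hold.

2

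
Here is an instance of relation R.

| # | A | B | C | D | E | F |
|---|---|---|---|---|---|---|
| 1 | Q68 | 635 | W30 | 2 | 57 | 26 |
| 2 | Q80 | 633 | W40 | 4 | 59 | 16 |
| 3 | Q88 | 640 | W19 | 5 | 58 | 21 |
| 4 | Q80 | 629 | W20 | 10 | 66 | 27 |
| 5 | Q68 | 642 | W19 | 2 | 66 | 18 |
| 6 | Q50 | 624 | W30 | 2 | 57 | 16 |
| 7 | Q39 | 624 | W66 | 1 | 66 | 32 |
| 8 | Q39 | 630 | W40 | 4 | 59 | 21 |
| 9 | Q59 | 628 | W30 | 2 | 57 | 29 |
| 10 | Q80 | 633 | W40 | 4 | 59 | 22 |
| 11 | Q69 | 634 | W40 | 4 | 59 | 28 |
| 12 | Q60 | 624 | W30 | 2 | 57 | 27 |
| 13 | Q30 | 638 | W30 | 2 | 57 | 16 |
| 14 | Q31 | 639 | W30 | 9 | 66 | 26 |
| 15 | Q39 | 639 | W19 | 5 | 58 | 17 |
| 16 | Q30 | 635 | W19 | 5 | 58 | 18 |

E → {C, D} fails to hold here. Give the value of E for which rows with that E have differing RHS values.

66

E=57: rows 1, 6, 9, 12, 13 → {C,D} = (W30, 2), (W30, 2), (W30, 2), (W30, 2), (W30, 2) ✓
E=59: rows 2, 8, 10, 11 → {C,D} = (W40, 4), (W40, 4), (W40, 4), (W40, 4) ✓
E=58: rows 3, 15, 16 → {C,D} = (W19, 5), (W19, 5), (W19, 5) ✓
E=66: rows 4, 5, 7, 14 → {C,D} takes values {(W20, 10), (W19, 2), (W66, 1), (W30, 9)} — violation
The only E value with inconsistent RHS is E=66.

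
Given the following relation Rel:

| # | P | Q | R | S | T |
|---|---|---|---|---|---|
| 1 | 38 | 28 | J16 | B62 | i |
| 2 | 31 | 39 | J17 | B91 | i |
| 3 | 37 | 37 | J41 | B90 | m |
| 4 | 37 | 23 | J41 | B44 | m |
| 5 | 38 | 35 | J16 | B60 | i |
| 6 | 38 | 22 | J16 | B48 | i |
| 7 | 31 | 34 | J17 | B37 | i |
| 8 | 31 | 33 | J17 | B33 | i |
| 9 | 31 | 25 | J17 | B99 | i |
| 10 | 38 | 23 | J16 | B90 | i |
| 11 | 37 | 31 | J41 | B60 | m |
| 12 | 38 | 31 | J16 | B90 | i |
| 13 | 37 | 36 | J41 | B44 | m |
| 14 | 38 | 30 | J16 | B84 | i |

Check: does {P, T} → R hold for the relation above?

(P=38, T=i): rows 1, 5, 6, 10, 12, 14 → R = J16, J16, J16, J16, J16, J16 ✓
(P=31, T=i): rows 2, 7, 8, 9 → R = J17, J17, J17, J17 ✓
(P=37, T=m): rows 3, 4, 11, 13 → R = J41, J41, J41, J41 ✓
Every {P, T} value is associated with a single R value, so {P, T} → R holds.

Yes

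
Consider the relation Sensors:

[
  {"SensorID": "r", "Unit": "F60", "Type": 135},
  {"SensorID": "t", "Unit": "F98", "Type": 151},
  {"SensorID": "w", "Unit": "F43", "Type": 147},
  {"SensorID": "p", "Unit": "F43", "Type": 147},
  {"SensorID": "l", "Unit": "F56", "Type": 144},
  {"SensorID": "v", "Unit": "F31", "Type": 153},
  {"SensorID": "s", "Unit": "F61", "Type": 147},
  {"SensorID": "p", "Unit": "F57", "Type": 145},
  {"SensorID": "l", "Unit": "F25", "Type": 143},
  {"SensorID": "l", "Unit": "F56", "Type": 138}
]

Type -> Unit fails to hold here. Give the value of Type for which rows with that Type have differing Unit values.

147

Type=135: 1 row → Unit = F60 ✓
Type=151: 1 row → Unit = F98 ✓
Type=147: 3 rows → Unit takes values {F43, F61} — violation
Type=144: 1 row → Unit = F56 ✓
Type=153: 1 row → Unit = F31 ✓
Type=145: 1 row → Unit = F57 ✓
Type=143: 1 row → Unit = F25 ✓
Type=138: 1 row → Unit = F56 ✓
The only Type value with inconsistent Unit is Type=147.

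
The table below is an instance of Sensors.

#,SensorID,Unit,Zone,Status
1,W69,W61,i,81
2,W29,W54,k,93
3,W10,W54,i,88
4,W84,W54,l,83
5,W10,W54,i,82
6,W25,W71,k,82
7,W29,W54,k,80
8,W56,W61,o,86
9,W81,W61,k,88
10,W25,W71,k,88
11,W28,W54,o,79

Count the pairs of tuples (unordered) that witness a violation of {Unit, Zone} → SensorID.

(Unit=W54, Zone=k): all 2 rows agree on SensorID — 0 pairs.
(Unit=W54, Zone=i): all 2 rows agree on SensorID — 0 pairs.
(Unit=W71, Zone=k): all 2 rows agree on SensorID — 0 pairs.

0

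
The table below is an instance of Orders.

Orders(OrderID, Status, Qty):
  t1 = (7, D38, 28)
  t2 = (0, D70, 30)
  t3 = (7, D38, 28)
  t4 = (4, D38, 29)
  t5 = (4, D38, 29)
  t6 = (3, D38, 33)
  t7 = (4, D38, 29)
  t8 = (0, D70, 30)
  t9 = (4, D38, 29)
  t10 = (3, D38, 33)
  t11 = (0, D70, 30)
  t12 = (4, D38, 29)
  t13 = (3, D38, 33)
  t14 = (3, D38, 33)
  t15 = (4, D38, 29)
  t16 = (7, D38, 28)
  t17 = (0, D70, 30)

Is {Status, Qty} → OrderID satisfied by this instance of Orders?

Yes

(Status=D38, Qty=28): rows 1, 3, 16 → OrderID = 7, 7, 7 ✓
(Status=D70, Qty=30): rows 2, 8, 11, 17 → OrderID = 0, 0, 0, 0 ✓
(Status=D38, Qty=29): rows 4, 5, 7, 9, 12, 15 → OrderID = 4, 4, 4, 4, 4, 4 ✓
(Status=D38, Qty=33): rows 6, 10, 13, 14 → OrderID = 3, 3, 3, 3 ✓
Every {Status, Qty} value is associated with a single OrderID value, so {Status, Qty} → OrderID holds.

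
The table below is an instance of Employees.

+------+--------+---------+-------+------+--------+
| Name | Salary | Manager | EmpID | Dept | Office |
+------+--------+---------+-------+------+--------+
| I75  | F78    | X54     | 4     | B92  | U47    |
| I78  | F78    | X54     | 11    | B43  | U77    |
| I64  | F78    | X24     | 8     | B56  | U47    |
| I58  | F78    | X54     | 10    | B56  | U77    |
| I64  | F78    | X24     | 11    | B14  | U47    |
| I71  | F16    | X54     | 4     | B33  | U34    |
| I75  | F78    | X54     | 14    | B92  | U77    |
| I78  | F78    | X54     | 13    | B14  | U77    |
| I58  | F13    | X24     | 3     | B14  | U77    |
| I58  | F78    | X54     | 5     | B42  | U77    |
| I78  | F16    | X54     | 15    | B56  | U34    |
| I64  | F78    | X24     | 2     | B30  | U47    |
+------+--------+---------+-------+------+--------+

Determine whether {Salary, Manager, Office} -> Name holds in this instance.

(Salary=F78, Manager=X54, Office=U47): 1 row → Name = I75 ✓
(Salary=F78, Manager=X54, Office=U77): 5 rows → Name takes values {I78, I58, I75} — violation
(Salary=F78, Manager=X24, Office=U47): 3 rows → Name = I64, I64, I64 ✓
(Salary=F16, Manager=X54, Office=U34): 2 rows → Name takes values {I71, I78} — violation
(Salary=F13, Manager=X24, Office=U77): 1 row → Name = I58 ✓
Two rows agree on {Salary, Manager, Office} but differ on Name, so {Salary, Manager, Office} -> Name does not hold.

No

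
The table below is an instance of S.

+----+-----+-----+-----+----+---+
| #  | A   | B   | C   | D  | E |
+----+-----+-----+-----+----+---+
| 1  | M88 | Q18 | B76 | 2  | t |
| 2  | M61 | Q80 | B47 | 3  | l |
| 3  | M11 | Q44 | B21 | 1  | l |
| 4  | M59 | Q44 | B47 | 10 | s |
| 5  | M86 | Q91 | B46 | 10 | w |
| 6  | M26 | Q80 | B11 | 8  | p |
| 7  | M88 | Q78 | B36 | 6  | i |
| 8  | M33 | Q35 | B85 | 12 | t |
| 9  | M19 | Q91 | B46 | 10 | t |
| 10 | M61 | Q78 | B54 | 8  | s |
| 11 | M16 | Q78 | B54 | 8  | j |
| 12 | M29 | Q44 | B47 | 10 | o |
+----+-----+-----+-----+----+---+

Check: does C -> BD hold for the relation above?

No

C=B76: row 1 → {B,D} = (Q18, 2) ✓
C=B47: rows 2, 4, 12 → {B,D} takes values {(Q80, 3), (Q44, 10)} — violation
C=B21: row 3 → {B,D} = (Q44, 1) ✓
C=B46: rows 5, 9 → {B,D} = (Q91, 10), (Q91, 10) ✓
C=B11: row 6 → {B,D} = (Q80, 8) ✓
C=B36: row 7 → {B,D} = (Q78, 6) ✓
C=B85: row 8 → {B,D} = (Q35, 12) ✓
C=B54: rows 10, 11 → {B,D} = (Q78, 8), (Q78, 8) ✓
Two rows agree on C but differ on BD, so C -> BD does not hold.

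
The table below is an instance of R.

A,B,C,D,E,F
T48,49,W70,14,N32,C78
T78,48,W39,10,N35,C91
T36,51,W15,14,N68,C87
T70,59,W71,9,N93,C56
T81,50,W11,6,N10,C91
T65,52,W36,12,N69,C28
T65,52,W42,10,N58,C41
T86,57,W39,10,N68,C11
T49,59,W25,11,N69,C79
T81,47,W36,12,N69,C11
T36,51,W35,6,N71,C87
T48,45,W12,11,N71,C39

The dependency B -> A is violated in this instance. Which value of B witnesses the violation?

B=49: 1 row → A = T48 ✓
B=48: 1 row → A = T78 ✓
B=51: 2 rows → A = T36, T36 ✓
B=59: 2 rows → A takes values {T70, T49} — violation
B=50: 1 row → A = T81 ✓
B=52: 2 rows → A = T65, T65 ✓
B=57: 1 row → A = T86 ✓
B=47: 1 row → A = T81 ✓
B=45: 1 row → A = T48 ✓
The only B value with inconsistent A is B=59.

59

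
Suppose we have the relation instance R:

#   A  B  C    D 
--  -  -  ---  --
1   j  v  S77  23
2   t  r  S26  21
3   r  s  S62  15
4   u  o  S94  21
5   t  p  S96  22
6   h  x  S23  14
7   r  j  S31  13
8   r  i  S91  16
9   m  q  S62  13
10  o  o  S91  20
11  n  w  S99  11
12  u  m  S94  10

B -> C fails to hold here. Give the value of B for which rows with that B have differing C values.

o

B=v: row 1 → C = S77 ✓
B=r: row 2 → C = S26 ✓
B=s: row 3 → C = S62 ✓
B=o: rows 4, 10 → C takes values {S94, S91} — violation
B=p: row 5 → C = S96 ✓
B=x: row 6 → C = S23 ✓
B=j: row 7 → C = S31 ✓
B=i: row 8 → C = S91 ✓
B=q: row 9 → C = S62 ✓
B=w: row 11 → C = S99 ✓
B=m: row 12 → C = S94 ✓
The only B value with inconsistent C is B=o.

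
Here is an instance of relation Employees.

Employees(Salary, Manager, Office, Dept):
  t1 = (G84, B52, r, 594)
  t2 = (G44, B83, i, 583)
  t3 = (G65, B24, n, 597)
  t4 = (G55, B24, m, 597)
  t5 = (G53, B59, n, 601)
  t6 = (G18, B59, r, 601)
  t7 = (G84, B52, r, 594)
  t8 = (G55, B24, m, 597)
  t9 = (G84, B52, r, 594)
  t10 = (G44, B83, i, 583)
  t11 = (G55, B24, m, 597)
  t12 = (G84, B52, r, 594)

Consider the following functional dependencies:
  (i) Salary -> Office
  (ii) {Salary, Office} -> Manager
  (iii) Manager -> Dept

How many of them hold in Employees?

3

(i) Salary -> Office: every LHS value maps to a single RHS value — holds.
(ii) {Salary, Office} -> Manager: every LHS value maps to a single RHS value — holds.
(iii) Manager -> Dept: every LHS value maps to a single RHS value — holds.
3 of the 3 dependencies hold.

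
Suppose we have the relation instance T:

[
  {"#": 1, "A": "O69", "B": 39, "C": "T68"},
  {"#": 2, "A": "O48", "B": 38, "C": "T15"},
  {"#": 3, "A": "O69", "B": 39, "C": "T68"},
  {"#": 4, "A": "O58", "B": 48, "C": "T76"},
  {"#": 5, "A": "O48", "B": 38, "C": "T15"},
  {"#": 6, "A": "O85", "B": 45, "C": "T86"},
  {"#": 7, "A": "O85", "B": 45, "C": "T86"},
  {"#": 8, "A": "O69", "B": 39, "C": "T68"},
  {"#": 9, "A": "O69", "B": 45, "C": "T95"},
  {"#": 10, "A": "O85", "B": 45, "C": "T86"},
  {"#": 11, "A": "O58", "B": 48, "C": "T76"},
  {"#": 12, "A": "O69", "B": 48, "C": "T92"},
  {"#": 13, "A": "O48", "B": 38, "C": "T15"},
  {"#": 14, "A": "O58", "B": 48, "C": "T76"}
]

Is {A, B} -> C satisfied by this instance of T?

Yes

(A=O69, B=39): rows 1, 3, 8 → C = T68, T68, T68 ✓
(A=O48, B=38): rows 2, 5, 13 → C = T15, T15, T15 ✓
(A=O58, B=48): rows 4, 11, 14 → C = T76, T76, T76 ✓
(A=O85, B=45): rows 6, 7, 10 → C = T86, T86, T86 ✓
(A=O69, B=45): row 9 → C = T95 ✓
(A=O69, B=48): row 12 → C = T92 ✓
Every {A, B} value is associated with a single C value, so {A, B} -> C holds.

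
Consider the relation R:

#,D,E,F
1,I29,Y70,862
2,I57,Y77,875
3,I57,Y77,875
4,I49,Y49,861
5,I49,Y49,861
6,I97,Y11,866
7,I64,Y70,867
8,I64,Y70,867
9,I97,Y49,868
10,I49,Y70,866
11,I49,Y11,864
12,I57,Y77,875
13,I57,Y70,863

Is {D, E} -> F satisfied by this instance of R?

(D=I29, E=Y70): row 1 → F = 862 ✓
(D=I57, E=Y77): rows 2, 3, 12 → F = 875, 875, 875 ✓
(D=I49, E=Y49): rows 4, 5 → F = 861, 861 ✓
(D=I97, E=Y11): row 6 → F = 866 ✓
(D=I64, E=Y70): rows 7, 8 → F = 867, 867 ✓
(D=I97, E=Y49): row 9 → F = 868 ✓
(D=I49, E=Y70): row 10 → F = 866 ✓
(D=I49, E=Y11): row 11 → F = 864 ✓
(D=I57, E=Y70): row 13 → F = 863 ✓
Every {D, E} value is associated with a single F value, so {D, E} -> F holds.

Yes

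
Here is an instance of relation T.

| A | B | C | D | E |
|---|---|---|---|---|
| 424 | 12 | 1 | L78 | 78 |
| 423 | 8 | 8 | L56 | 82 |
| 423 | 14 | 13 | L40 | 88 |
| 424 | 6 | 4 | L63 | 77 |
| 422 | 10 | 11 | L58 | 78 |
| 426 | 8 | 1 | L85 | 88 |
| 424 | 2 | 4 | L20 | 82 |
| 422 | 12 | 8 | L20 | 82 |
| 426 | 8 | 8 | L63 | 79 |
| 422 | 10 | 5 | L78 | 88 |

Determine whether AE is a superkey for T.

All 10 rows have distinct AE values, so AE → (all attributes) holds and AE is a superkey.

Yes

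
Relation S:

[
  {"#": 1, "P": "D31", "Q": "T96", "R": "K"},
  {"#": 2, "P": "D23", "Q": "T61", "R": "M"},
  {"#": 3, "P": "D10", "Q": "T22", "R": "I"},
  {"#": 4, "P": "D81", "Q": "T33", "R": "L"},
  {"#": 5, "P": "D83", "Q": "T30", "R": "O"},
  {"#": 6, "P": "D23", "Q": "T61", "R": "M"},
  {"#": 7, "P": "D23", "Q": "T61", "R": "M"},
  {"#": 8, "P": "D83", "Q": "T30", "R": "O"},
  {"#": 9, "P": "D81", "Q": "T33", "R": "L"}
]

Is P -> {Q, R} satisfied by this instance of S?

Yes

P=D31: row 1 → {Q,R} = (T96, K) ✓
P=D23: rows 2, 6, 7 → {Q,R} = (T61, M), (T61, M), (T61, M) ✓
P=D10: row 3 → {Q,R} = (T22, I) ✓
P=D81: rows 4, 9 → {Q,R} = (T33, L), (T33, L) ✓
P=D83: rows 5, 8 → {Q,R} = (T30, O), (T30, O) ✓
Every P value is associated with a single {Q, R} value, so P -> {Q, R} holds.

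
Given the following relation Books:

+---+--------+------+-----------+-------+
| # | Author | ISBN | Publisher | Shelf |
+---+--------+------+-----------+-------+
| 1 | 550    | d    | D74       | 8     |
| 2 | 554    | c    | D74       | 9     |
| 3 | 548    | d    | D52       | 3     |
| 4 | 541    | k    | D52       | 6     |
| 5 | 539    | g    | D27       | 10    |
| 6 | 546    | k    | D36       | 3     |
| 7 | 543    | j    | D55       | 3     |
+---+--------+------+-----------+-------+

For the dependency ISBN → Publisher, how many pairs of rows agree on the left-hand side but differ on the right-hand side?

ISBN=d: violating pairs (1,3) — 1 pair.
ISBN=k: violating pairs (4,6) — 1 pair.

2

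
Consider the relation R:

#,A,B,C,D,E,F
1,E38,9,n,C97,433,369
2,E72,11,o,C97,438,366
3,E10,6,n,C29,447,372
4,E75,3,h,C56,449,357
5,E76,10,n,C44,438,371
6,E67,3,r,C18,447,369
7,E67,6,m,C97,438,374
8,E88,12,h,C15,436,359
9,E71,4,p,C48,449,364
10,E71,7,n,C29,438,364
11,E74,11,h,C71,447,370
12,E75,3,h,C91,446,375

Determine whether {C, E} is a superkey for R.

No

Rows 5 and 10 have the same {C, E} value (C=n, E=438) but are distinct tuples, so {C, E} does not determine every attribute — not a superkey.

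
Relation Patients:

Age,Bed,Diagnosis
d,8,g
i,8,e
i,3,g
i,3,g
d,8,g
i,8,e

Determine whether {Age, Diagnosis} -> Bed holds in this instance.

(Age=d, Diagnosis=g): 2 rows → Bed = 8, 8 ✓
(Age=i, Diagnosis=e): 2 rows → Bed = 8, 8 ✓
(Age=i, Diagnosis=g): 2 rows → Bed = 3, 3 ✓
Every {Age, Diagnosis} value is associated with a single Bed value, so {Age, Diagnosis} -> Bed holds.

Yes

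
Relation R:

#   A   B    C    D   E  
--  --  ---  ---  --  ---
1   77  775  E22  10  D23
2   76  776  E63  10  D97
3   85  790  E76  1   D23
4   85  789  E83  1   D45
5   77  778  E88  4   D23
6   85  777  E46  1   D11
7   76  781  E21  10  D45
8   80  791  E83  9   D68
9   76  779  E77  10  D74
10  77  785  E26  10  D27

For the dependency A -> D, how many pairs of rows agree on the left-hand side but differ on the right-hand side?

A=77: violating pairs (1,5), (5,10) — 2 pairs.
A=76: all 3 rows agree on D — 0 pairs.
A=85: all 3 rows agree on D — 0 pairs.

2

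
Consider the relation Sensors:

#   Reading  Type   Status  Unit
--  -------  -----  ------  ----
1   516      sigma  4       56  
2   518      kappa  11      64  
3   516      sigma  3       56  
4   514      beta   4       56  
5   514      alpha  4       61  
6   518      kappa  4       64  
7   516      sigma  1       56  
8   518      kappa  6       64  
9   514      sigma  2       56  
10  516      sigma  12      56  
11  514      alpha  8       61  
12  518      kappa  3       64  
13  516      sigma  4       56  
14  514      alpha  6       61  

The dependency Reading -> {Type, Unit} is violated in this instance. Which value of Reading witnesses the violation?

Reading=516: rows 1, 3, 7, 10, 13 → {Type,Unit} = (sigma, 56), (sigma, 56), (sigma, 56), (sigma, 56), (sigma, 56) ✓
Reading=518: rows 2, 6, 8, 12 → {Type,Unit} = (kappa, 64), (kappa, 64), (kappa, 64), (kappa, 64) ✓
Reading=514: rows 4, 5, 9, 11, 14 → {Type,Unit} takes values {(beta, 56), (alpha, 61), (sigma, 56)} — violation
The only Reading value with inconsistent RHS is Reading=514.

514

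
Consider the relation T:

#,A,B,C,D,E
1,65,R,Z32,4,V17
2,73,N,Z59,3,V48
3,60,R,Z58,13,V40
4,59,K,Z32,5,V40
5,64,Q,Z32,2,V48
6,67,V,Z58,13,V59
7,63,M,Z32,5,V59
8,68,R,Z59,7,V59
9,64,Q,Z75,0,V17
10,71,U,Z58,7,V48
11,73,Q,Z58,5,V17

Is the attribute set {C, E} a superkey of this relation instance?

Yes

All 11 rows have distinct {C, E} values, so {C, E} → (all attributes) holds and {C, E} is a superkey.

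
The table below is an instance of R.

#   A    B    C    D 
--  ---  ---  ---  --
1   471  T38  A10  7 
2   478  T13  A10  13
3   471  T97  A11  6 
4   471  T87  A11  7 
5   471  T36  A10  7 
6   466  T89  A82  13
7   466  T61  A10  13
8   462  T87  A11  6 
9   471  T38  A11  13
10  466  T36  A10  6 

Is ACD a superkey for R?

Rows 1 and 5 have the same ACD value (A=471, C=A10, D=7) but are distinct tuples, so ACD does not determine every attribute — not a superkey.

No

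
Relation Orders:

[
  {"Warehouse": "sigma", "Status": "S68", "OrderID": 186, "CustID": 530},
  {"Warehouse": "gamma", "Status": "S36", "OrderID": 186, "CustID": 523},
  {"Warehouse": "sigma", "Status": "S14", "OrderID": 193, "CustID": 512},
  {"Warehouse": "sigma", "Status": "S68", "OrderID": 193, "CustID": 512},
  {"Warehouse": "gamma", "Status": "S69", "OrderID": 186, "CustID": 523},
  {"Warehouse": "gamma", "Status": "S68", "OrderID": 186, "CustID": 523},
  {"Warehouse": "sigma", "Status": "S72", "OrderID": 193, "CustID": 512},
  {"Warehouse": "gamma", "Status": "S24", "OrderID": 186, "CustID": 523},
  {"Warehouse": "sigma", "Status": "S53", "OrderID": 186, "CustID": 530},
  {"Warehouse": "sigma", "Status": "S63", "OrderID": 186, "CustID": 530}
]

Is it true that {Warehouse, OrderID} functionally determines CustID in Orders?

Yes

(Warehouse=sigma, OrderID=186): 3 rows → CustID = 530, 530, 530 ✓
(Warehouse=gamma, OrderID=186): 4 rows → CustID = 523, 523, 523, 523 ✓
(Warehouse=sigma, OrderID=193): 3 rows → CustID = 512, 512, 512 ✓
Every {Warehouse, OrderID} value is associated with a single CustID value, so {Warehouse, OrderID} → CustID holds.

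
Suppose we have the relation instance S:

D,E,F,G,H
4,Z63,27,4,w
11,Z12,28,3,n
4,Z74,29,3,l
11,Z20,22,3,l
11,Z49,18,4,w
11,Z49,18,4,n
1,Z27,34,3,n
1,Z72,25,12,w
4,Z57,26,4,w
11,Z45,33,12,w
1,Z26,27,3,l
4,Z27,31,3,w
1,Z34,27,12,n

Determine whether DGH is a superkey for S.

No

Two distinct rows share (D=4, G=4, H=w), so DGH does not determine every attribute — not a superkey.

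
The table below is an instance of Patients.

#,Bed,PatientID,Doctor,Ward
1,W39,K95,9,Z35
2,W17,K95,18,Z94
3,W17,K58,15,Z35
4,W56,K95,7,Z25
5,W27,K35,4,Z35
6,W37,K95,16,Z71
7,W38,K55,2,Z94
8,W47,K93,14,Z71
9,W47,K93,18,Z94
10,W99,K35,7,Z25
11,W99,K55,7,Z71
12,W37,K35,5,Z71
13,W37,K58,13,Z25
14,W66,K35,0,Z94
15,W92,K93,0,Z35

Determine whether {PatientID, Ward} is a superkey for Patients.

Yes

All 15 rows have distinct {PatientID, Ward} values, so {PatientID, Ward} → (all attributes) holds and {PatientID, Ward} is a superkey.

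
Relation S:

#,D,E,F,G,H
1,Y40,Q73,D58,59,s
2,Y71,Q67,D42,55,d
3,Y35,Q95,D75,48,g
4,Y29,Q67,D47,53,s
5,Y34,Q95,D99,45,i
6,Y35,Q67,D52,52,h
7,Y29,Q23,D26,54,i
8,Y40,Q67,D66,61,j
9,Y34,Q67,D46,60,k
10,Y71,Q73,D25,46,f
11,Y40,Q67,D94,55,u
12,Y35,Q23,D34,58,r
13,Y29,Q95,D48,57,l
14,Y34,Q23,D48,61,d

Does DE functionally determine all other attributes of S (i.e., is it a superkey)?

No

Rows 8 and 11 have the same DE value (D=Y40, E=Q67) but are distinct tuples, so DE does not determine every attribute — not a superkey.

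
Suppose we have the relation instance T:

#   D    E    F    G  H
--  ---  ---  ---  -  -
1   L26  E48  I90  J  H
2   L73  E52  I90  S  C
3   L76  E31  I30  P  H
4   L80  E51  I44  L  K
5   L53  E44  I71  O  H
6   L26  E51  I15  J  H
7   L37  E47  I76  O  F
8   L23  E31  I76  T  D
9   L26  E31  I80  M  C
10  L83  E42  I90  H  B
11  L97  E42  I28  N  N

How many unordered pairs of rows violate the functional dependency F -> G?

F=I90: violating pairs (1,2), (1,10), (2,10) — 3 pairs.
F=I76: violating pairs (7,8) — 1 pair.

4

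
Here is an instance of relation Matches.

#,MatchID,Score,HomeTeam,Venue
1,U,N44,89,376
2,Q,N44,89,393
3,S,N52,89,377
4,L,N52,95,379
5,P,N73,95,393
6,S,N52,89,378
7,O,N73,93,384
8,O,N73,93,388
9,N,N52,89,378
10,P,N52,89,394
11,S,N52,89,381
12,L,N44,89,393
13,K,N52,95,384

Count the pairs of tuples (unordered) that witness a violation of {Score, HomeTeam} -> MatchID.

(Score=N44, HomeTeam=89): violating pairs (1,2), (1,12), (2,12) — 3 pairs.
(Score=N52, HomeTeam=89): violating pairs (3,9), (3,10), (6,9), (6,10), (9,10), (9,11), (10,11) — 7 pairs.
(Score=N52, HomeTeam=95): violating pairs (4,13) — 1 pair.
(Score=N73, HomeTeam=93): all 2 rows agree on MatchID — 0 pairs.

11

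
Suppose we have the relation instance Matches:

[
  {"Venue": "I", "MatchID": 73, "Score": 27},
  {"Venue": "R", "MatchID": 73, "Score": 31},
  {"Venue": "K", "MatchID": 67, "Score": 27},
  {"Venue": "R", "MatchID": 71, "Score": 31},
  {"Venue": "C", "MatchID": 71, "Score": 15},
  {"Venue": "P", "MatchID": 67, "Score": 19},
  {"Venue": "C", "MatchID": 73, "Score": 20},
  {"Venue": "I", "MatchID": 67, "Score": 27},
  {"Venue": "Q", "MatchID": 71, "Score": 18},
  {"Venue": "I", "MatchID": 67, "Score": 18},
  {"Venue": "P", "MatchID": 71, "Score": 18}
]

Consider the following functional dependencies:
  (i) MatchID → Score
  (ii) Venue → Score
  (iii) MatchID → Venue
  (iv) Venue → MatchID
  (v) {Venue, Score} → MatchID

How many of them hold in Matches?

0

(i) MatchID → Score: MatchID=73: 3 rows → Score takes values {27, 31, 20} — violation; MatchID=67: 4 rows → Score takes values {27, 19, 18} — violation; MatchID=71: 4 rows → Score takes values {31, 15, 18} — violation — fails.
(ii) Venue → Score: Venue=I: 3 rows → Score takes values {27, 18} — violation; Venue=C: 2 rows → Score takes values {15, 20} — violation; Venue=P: 2 rows → Score takes values {19, 18} — violation — fails.
(iii) MatchID → Venue: MatchID=73: 3 rows → Venue takes values {I, R, C} — violation; MatchID=67: 4 rows → Venue takes values {K, P, I} — violation; MatchID=71: 4 rows → Venue takes values {R, C, Q, P} — violation — fails.
(iv) Venue → MatchID: Venue=I: 3 rows → MatchID takes values {73, 67} — violation; Venue=R: 2 rows → MatchID takes values {73, 71} — violation; Venue=C: 2 rows → MatchID takes values {71, 73} — violation; Venue=P: 2 rows → MatchID takes values {67, 71} — violation — fails.
(v) {Venue, Score} → MatchID: (Venue=I, Score=27): 2 rows → MatchID takes values {73, 67} — violation; (Venue=R, Score=31): 2 rows → MatchID takes values {73, 71} — violation — fails.
None of the 5 dependencies hold.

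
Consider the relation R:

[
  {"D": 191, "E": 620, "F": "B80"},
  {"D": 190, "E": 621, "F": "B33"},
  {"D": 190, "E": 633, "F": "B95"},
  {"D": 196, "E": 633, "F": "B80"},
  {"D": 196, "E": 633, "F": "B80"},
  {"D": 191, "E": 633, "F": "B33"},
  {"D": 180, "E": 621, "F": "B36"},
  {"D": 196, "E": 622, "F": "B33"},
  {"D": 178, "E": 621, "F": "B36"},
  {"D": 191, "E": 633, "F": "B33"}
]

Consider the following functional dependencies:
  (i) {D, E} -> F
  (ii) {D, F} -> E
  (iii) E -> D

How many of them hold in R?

2

(i) {D, E} -> F: every LHS value maps to a single RHS value — holds.
(ii) {D, F} -> E: every LHS value maps to a single RHS value — holds.
(iii) E -> D: E=621: 3 rows → D takes values {190, 180, 178} — violation; E=633: 5 rows → D takes values {190, 196, 191} — violation — fails.
2 of the 3 dependencies hold.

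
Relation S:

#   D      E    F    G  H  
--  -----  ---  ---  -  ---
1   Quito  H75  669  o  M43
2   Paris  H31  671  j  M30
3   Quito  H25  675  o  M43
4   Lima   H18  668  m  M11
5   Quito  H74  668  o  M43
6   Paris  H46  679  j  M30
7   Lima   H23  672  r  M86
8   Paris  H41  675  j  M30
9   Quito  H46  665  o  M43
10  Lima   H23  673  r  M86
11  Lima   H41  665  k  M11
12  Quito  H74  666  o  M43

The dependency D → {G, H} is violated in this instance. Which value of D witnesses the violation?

Lima

D=Quito: rows 1, 3, 5, 9, 12 → {G,H} = (o, M43), (o, M43), (o, M43), (o, M43), (o, M43) ✓
D=Paris: rows 2, 6, 8 → {G,H} = (j, M30), (j, M30), (j, M30) ✓
D=Lima: rows 4, 7, 10, 11 → {G,H} takes values {(m, M11), (r, M86), (k, M11)} — violation
The only D value with inconsistent RHS is D=Lima.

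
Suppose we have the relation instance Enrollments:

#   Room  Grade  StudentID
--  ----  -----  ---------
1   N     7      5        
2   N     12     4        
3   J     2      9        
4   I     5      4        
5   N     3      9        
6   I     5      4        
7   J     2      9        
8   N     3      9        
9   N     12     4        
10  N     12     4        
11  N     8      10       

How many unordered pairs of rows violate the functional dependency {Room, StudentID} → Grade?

(Room=N, StudentID=4): all 3 rows agree on Grade — 0 pairs.
(Room=J, StudentID=9): all 2 rows agree on Grade — 0 pairs.
(Room=I, StudentID=4): all 2 rows agree on Grade — 0 pairs.
(Room=N, StudentID=9): all 2 rows agree on Grade — 0 pairs.

0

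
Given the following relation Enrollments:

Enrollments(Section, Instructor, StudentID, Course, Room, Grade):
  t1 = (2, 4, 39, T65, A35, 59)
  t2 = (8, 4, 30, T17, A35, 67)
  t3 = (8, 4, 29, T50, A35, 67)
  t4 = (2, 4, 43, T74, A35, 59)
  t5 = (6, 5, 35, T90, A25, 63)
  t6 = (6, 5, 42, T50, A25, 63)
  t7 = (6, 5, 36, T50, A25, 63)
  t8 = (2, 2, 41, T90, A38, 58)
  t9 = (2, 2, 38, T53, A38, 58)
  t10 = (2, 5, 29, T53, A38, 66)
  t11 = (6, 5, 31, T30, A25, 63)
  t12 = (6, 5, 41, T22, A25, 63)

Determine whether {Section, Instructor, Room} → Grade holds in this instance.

(Section=2, Instructor=4, Room=A35): rows 1, 4 → Grade = 59, 59 ✓
(Section=8, Instructor=4, Room=A35): rows 2, 3 → Grade = 67, 67 ✓
(Section=6, Instructor=5, Room=A25): rows 5, 6, 7, 11, 12 → Grade = 63, 63, 63, 63, 63 ✓
(Section=2, Instructor=2, Room=A38): rows 8, 9 → Grade = 58, 58 ✓
(Section=2, Instructor=5, Room=A38): row 10 → Grade = 66 ✓
Every {Section, Instructor, Room} value is associated with a single Grade value, so {Section, Instructor, Room} → Grade holds.

Yes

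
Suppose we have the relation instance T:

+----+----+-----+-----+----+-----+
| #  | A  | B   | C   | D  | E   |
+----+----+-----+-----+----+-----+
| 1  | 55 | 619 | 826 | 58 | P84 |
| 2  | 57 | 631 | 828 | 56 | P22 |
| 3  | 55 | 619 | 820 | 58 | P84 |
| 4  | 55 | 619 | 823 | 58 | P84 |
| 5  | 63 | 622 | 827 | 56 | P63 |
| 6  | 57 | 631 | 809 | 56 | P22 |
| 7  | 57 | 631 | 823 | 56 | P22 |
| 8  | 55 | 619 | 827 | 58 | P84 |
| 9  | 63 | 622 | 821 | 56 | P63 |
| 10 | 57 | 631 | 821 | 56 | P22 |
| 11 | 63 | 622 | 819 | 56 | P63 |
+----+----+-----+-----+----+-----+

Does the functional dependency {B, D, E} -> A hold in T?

(B=619, D=58, E=P84): rows 1, 3, 4, 8 → A = 55, 55, 55, 55 ✓
(B=631, D=56, E=P22): rows 2, 6, 7, 10 → A = 57, 57, 57, 57 ✓
(B=622, D=56, E=P63): rows 5, 9, 11 → A = 63, 63, 63 ✓
Every {B, D, E} value is associated with a single A value, so {B, D, E} -> A holds.

Yes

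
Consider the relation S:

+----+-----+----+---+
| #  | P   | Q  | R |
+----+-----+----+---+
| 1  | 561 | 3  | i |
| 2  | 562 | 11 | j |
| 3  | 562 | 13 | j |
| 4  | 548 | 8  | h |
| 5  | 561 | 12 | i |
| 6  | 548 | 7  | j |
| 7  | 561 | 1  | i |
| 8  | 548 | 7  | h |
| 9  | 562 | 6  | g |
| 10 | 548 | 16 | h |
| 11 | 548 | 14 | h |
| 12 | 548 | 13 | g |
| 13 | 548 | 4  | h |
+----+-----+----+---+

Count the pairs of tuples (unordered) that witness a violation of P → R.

P=561: all 3 rows agree on R — 0 pairs.
P=562: violating pairs (2,9), (3,9) — 2 pairs.
P=548: violating pairs (4,6), (4,12), (6,8), (6,10), (6,11), (6,12), (6,13), (8,12), (10,12), (11,12), (12,13) — 11 pairs.

13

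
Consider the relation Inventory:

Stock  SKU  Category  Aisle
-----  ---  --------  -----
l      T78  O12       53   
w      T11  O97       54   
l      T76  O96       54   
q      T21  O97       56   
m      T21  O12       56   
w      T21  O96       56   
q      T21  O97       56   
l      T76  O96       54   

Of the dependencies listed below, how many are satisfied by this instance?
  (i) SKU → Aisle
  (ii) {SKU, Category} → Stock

2

(i) SKU → Aisle: every LHS value maps to a single RHS value — holds.
(ii) {SKU, Category} → Stock: every LHS value maps to a single RHS value — holds.
2 of the 2 dependencies hold.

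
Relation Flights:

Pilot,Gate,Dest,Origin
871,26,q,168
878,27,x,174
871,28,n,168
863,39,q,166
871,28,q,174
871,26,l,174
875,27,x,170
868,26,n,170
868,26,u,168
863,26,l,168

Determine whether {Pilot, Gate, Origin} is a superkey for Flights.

All 10 rows have distinct {Pilot, Gate, Origin} values, so {Pilot, Gate, Origin} → (all attributes) holds and {Pilot, Gate, Origin} is a superkey.

Yes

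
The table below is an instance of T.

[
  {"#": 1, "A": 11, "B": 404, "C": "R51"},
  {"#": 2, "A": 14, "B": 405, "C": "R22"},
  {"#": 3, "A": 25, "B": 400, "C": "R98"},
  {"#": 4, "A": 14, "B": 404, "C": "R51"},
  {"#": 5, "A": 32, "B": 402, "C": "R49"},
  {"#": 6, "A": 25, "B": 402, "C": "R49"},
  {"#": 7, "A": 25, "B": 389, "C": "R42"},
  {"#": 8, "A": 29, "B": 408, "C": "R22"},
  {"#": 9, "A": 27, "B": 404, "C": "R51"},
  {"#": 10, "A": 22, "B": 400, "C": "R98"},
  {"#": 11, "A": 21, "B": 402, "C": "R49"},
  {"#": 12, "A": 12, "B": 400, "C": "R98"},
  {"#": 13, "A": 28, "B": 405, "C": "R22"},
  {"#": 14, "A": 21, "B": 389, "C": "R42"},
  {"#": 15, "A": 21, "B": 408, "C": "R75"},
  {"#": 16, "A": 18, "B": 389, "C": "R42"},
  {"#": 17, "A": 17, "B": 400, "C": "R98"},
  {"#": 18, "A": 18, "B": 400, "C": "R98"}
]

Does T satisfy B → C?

No

B=404: rows 1, 4, 9 → C = R51, R51, R51 ✓
B=405: rows 2, 13 → C = R22, R22 ✓
B=400: rows 3, 10, 12, 17, 18 → C = R98, R98, R98, R98, R98 ✓
B=402: rows 5, 6, 11 → C = R49, R49, R49 ✓
B=389: rows 7, 14, 16 → C = R42, R42, R42 ✓
B=408: rows 8, 15 → C takes values {R22, R75} — violation
Two rows agree on B but differ on C, so B → C does not hold.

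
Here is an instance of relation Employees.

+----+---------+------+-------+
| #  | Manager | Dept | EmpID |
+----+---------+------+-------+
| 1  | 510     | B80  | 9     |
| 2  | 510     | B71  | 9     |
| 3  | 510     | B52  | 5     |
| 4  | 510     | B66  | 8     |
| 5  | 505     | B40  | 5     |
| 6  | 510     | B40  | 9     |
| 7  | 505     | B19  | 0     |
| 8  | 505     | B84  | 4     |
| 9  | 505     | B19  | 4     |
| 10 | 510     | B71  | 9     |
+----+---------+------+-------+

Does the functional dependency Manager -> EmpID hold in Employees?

Manager=510: rows 1, 2, 3, 4, 6, 10 → EmpID takes values {9, 5, 8} — violation
Manager=505: rows 5, 7, 8, 9 → EmpID takes values {5, 0, 4} — violation
Two rows agree on Manager but differ on EmpID, so Manager -> EmpID does not hold.

No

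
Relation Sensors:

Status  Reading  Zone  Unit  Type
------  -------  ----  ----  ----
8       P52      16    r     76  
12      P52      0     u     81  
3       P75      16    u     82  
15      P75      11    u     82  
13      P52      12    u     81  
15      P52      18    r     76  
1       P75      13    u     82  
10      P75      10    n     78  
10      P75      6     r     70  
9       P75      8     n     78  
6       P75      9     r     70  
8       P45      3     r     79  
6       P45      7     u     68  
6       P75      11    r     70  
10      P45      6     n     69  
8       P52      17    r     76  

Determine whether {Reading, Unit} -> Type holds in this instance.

(Reading=P52, Unit=r): 3 rows → Type = 76, 76, 76 ✓
(Reading=P52, Unit=u): 2 rows → Type = 81, 81 ✓
(Reading=P75, Unit=u): 3 rows → Type = 82, 82, 82 ✓
(Reading=P75, Unit=n): 2 rows → Type = 78, 78 ✓
(Reading=P75, Unit=r): 3 rows → Type = 70, 70, 70 ✓
(Reading=P45, Unit=r): 1 row → Type = 79 ✓
(Reading=P45, Unit=u): 1 row → Type = 68 ✓
(Reading=P45, Unit=n): 1 row → Type = 69 ✓
Every {Reading, Unit} value is associated with a single Type value, so {Reading, Unit} -> Type holds.

Yes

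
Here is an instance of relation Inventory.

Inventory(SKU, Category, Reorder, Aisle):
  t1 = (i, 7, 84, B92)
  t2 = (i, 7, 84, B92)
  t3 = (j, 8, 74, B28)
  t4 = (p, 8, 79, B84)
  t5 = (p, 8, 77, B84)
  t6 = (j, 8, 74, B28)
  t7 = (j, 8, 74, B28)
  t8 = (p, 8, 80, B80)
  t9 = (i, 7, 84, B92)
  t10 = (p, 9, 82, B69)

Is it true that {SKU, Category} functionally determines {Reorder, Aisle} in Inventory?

No

(SKU=i, Category=7): rows 1, 2, 9 → {Reorder,Aisle} = (84, B92), (84, B92), (84, B92) ✓
(SKU=j, Category=8): rows 3, 6, 7 → {Reorder,Aisle} = (74, B28), (74, B28), (74, B28) ✓
(SKU=p, Category=8): rows 4, 5, 8 → {Reorder,Aisle} takes values {(79, B84), (77, B84), (80, B80)} — violation
(SKU=p, Category=9): row 10 → {Reorder,Aisle} = (82, B69) ✓
Two rows agree on {SKU, Category} but differ on {Reorder, Aisle}, so {SKU, Category} → {Reorder, Aisle} does not hold.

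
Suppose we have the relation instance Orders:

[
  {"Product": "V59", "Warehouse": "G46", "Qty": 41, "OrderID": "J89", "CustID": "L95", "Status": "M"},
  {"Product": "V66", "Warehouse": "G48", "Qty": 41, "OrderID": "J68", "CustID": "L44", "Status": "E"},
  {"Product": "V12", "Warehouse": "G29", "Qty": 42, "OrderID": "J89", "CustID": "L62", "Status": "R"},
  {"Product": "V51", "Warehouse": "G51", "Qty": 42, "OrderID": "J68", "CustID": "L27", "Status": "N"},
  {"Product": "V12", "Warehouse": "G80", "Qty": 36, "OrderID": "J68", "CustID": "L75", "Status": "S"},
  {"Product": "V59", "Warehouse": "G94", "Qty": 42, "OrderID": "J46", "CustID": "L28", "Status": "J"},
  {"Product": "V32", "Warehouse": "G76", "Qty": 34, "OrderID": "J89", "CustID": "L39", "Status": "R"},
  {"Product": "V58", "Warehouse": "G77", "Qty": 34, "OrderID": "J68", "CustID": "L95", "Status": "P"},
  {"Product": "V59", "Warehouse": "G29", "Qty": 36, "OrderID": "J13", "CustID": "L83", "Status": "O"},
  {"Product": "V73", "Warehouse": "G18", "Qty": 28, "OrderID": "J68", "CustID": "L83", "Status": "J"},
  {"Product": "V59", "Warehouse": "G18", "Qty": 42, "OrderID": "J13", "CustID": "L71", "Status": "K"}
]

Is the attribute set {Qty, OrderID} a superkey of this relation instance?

All 11 rows have distinct {Qty, OrderID} values, so {Qty, OrderID} → (all attributes) holds and {Qty, OrderID} is a superkey.

Yes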